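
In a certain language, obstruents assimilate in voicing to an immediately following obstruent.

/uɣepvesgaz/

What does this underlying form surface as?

[uɣebvezgaz]

/p/ before /v/ (voiced) → [b]
/s/ before /g/ (voiced) → [z]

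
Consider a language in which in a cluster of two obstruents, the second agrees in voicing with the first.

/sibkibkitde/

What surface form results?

/k/ after /b/ (voiced) → [g]
/k/ after /b/ (voiced) → [g]
/d/ after /t/ (voiceless) → [t]

[sibgibgitte]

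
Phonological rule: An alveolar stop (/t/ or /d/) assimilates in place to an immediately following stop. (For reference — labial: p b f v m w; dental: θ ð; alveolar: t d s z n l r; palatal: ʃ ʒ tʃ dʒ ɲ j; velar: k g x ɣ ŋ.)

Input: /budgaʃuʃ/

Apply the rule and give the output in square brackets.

/d/ before /g/ (velar) → [g]

[buggaʃuʃ]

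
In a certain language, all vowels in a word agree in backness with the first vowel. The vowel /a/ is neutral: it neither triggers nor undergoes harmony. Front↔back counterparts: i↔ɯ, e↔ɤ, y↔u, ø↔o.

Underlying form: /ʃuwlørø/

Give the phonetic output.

/ø/ harmonizes with /u/ ([+back]) → [o]
/ø/ harmonizes with /u/ ([+back]) → [o]

[ʃuwloro]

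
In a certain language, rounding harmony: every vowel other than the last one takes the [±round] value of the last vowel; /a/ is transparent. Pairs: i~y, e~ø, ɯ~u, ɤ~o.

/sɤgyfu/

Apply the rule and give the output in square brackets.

/ɤ/ harmonizes with /u/ ([+round]) → [o]

[sogyfu]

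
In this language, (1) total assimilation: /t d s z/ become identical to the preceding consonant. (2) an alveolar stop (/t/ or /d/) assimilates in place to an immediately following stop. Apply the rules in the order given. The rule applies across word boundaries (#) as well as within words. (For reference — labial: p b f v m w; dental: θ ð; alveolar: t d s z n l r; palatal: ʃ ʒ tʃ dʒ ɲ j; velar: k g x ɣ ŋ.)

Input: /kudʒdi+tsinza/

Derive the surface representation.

[kudʒdʒi+ttinna]

Rule 1: /d/ after /dʒ/ → [dʒ] (total assimilation)
Rule 1: /s/ after /t/ → [t] (total assimilation)
Rule 1: /z/ after /n/ → [n] (total assimilation)
After rule 1: kudʒdʒi+ttinna
Rule 2: no segment meets the rule's conditions; no change.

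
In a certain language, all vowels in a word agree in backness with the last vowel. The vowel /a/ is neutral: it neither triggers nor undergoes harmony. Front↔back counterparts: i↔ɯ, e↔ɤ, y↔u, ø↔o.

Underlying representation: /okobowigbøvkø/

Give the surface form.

[økøbøwigbøvkø]

/o/ harmonizes with /ø/ ([-back]) → [ø]
/o/ harmonizes with /ø/ ([-back]) → [ø]
/o/ harmonizes with /ø/ ([-back]) → [ø]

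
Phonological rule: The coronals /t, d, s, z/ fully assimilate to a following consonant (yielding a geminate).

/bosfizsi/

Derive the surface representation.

/s/ before /f/ → [f] (total assimilation)
/z/ before /s/ → [s] (total assimilation)

[boffissi]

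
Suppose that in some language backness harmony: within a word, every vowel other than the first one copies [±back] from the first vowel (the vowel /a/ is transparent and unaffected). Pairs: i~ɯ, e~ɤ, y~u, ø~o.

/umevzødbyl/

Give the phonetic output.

[umɤvzodbul]

/e/ harmonizes with /u/ ([+back]) → [ɤ]
/ø/ harmonizes with /u/ ([+back]) → [o]
/y/ harmonizes with /u/ ([+back]) → [u]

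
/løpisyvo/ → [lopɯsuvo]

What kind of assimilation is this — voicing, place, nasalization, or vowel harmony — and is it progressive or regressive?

vowel harmony, regressive

/ø/→[o] /i/→[ɯ] /y/→[u].
Vowels agree with the last vowel, so the harmony is regressive.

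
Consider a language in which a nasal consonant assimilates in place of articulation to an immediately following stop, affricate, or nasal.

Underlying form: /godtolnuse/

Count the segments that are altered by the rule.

No segment meets the rule's conditions.

0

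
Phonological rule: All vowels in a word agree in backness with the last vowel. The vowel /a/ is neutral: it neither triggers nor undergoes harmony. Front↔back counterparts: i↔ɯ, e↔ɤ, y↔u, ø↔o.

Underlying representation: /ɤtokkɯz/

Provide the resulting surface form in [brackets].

no segment meets the rule's conditions; no change.

[ɤtokkɯz]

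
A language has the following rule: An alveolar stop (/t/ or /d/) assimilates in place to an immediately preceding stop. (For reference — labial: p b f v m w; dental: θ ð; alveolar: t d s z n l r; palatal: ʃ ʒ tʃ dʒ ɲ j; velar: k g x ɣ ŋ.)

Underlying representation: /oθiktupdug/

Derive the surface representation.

/t/ after /k/ (velar) → [k]
/d/ after /p/ (labial) → [b]

[oθikkupbug]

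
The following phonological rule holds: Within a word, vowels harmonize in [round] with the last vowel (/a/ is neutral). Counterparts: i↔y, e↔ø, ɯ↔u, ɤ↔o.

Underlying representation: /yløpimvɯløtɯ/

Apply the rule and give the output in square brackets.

/y/ harmonizes with /ɯ/ ([-round]) → [i]
/ø/ harmonizes with /ɯ/ ([-round]) → [e]
/ø/ harmonizes with /ɯ/ ([-round]) → [e]

[ilepimvɯletɯ]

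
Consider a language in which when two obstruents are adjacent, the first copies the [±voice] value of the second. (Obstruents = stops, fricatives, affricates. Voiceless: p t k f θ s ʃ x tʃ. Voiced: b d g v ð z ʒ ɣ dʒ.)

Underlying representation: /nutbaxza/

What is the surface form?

[nudbaɣza]

/t/ before /b/ (voiced) → [d]
/x/ before /z/ (voiced) → [ɣ]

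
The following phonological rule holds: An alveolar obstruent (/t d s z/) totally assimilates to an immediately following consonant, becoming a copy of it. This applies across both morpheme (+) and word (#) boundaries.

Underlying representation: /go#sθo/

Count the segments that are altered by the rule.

1

/s/ before /θ/ → [θ] (total assimilation)
1 segment changes.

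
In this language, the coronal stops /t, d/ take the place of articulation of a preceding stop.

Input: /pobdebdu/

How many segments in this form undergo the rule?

2

/d/ after /b/ (labial) → [b]
/d/ after /b/ (labial) → [b]
2 segments change.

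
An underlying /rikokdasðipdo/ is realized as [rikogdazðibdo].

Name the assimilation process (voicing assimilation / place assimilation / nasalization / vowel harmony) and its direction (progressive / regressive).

voicing assimilation, regressive

/k/→[g] /s/→[z] /p/→[b].
Each target copies a feature from the following segment, so the direction is regressive.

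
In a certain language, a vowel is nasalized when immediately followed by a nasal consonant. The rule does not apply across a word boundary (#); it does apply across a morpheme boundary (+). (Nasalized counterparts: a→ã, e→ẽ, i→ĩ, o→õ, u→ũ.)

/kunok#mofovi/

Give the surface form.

/u/ before nasal /n/ → [ũ]

[kũnok#mofovi]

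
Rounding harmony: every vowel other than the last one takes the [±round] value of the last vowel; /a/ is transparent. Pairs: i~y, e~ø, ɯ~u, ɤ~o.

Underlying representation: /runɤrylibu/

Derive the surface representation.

/ɤ/ harmonizes with /u/ ([+round]) → [o]
/i/ harmonizes with /u/ ([+round]) → [y]

[runorylybu]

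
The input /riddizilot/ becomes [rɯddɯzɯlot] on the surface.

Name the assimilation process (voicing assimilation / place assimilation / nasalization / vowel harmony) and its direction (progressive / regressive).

vowel harmony, regressive

/i/→[ɯ] /i/→[ɯ] /i/→[ɯ].
Vowels agree with the last vowel, so the harmony is regressive.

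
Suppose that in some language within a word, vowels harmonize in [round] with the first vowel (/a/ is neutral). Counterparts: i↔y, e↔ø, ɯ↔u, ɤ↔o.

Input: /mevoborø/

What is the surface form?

[mevɤbɤre]

/o/ harmonizes with /e/ ([-round]) → [ɤ]
/o/ harmonizes with /e/ ([-round]) → [ɤ]
/ø/ harmonizes with /e/ ([-round]) → [e]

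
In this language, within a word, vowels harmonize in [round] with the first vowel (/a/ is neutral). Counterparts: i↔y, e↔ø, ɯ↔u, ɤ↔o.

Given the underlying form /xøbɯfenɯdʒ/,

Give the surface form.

[xøbufønudʒ]

/ɯ/ harmonizes with /ø/ ([+round]) → [u]
/e/ harmonizes with /ø/ ([+round]) → [ø]
/ɯ/ harmonizes with /ø/ ([+round]) → [u]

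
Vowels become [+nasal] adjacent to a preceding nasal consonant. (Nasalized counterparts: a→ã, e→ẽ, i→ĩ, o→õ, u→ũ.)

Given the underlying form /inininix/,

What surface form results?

/i/ after nasal /n/ → [ĩ]
/i/ after nasal /n/ → [ĩ]
/i/ after nasal /n/ → [ĩ]

[inĩnĩnĩx]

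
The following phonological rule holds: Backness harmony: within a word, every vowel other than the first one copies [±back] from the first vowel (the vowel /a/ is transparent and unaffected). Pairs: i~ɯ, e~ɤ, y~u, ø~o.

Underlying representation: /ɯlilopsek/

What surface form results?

[ɯlɯlopsɤk]

/i/ harmonizes with /ɯ/ ([+back]) → [ɯ]
/e/ harmonizes with /ɯ/ ([+back]) → [ɤ]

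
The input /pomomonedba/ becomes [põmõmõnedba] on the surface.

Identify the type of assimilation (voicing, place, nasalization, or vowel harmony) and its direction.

nasalization, regressive

/o/→[õ] /o/→[õ] /o/→[õ].
Each target copies a feature from the following segment, so the direction is regressive.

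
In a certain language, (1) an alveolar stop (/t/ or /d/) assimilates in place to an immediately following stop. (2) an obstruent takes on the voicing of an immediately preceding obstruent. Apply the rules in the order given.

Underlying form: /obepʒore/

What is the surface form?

[obepʃore]

Rule 1: no segment meets the rule's conditions; no change.
After rule 1: obepʒore
Rule 2: /ʒ/ after /p/ (voiceless) → [ʃ]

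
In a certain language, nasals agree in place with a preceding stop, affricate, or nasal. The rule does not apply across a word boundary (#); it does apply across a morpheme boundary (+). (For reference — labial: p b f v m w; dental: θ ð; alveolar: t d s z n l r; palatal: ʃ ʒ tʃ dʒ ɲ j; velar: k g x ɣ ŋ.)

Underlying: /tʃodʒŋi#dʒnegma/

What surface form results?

/ŋ/ after /dʒ/ (palatal) → [ɲ]
/n/ after /dʒ/ (palatal) → [ɲ]
/m/ after /g/ (velar) → [ŋ]

[tʃodʒɲi#dʒɲegŋa]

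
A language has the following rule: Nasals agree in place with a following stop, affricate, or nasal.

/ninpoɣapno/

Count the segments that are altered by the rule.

1

/n/ before /p/ (labial) → [m]
1 segment changes.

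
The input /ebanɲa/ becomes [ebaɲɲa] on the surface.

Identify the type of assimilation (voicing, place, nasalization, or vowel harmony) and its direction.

/n/→[ɲ].
Each target copies a feature from the following segment, so the direction is regressive.

place assimilation, regressive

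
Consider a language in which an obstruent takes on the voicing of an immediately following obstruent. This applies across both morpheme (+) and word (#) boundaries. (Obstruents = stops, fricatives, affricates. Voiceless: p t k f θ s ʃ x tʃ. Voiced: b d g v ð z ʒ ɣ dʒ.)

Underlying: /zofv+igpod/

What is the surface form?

[zovv+ikpod]

/f/ before /v/ (voiced) → [v]
/g/ before /p/ (voiceless) → [k]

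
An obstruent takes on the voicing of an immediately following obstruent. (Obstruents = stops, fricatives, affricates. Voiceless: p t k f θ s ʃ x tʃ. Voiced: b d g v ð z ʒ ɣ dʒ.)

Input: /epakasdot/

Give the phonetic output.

[epakazdot]

/s/ before /d/ (voiced) → [z]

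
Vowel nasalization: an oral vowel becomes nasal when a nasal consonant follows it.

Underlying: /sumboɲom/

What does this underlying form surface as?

[sũmbõɲõm]

/u/ before nasal /m/ → [ũ]
/o/ before nasal /ɲ/ → [õ]
/o/ before nasal /m/ → [õ]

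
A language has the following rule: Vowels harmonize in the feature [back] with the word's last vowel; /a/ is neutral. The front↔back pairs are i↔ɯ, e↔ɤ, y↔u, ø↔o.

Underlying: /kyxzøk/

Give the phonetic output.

no segment meets the rule's conditions; no change.

[kyxzøk]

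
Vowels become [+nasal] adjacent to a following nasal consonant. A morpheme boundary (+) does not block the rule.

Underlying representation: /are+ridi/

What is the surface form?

no segment meets the rule's conditions; no change.

[are+ridi]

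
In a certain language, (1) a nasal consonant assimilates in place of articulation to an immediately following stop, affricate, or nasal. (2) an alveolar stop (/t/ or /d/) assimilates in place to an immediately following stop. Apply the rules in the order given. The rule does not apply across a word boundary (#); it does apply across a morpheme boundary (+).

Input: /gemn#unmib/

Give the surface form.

[genn#ummib]

Rule 1: /m/ before /n/ (alveolar) → [n]
Rule 1: /n/ before /m/ (labial) → [m]
After rule 1: genn#ummib
Rule 2: no segment meets the rule's conditions; no change.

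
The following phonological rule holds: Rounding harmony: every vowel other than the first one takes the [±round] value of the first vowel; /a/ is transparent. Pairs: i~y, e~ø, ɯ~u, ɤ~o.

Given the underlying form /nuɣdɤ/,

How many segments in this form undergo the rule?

1

/ɤ/ harmonizes with /u/ ([+round]) → [o]
1 segment changes.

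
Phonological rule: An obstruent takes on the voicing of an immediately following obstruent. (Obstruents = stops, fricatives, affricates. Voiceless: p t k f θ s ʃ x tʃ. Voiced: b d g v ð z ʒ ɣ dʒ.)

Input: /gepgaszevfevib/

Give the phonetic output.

[gebgazzeffevib]

/p/ before /g/ (voiced) → [b]
/s/ before /z/ (voiced) → [z]
/v/ before /f/ (voiceless) → [f]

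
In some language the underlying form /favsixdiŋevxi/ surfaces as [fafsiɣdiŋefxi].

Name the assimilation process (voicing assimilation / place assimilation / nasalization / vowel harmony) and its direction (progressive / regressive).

/v/→[f] /x/→[ɣ] /v/→[f].
Each target copies a feature from the following segment, so the direction is regressive.

voicing assimilation, regressive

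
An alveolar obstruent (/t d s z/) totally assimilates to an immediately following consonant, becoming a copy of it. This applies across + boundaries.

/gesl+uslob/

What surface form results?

/s/ before /l/ → [l] (total assimilation)
/s/ before /l/ → [l] (total assimilation)

[gell+ullob]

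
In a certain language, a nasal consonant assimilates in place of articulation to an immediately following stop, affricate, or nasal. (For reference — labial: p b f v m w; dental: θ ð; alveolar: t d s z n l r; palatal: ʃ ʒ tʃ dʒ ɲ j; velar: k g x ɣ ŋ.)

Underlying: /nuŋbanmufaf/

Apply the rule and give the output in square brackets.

[numbammufaf]

/ŋ/ before /b/ (labial) → [m]
/n/ before /m/ (labial) → [m]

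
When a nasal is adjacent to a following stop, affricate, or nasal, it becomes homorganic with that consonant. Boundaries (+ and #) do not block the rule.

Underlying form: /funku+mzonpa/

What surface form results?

[fuŋku+mzompa]

/n/ before /k/ (velar) → [ŋ]
/n/ before /p/ (labial) → [m]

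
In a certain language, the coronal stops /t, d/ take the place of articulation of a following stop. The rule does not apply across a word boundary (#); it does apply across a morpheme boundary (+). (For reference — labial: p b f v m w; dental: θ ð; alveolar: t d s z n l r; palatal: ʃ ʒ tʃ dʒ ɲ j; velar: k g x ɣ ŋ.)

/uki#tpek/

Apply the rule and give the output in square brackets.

/t/ before /p/ (labial) → [p]

[uki#ppek]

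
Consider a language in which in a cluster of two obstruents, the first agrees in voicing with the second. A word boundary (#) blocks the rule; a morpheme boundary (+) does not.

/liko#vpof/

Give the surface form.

[liko#fpof]

/v/ before /p/ (voiceless) → [f]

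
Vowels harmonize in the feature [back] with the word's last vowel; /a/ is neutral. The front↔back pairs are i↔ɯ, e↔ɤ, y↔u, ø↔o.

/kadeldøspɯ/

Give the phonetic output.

[kadɤldospɯ]

/e/ harmonizes with /ɯ/ ([+back]) → [ɤ]
/ø/ harmonizes with /ɯ/ ([+back]) → [o]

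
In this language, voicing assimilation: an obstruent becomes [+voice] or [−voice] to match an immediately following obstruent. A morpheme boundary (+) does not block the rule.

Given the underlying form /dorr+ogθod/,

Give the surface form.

/g/ before /θ/ (voiceless) → [k]

[dorr+okθod]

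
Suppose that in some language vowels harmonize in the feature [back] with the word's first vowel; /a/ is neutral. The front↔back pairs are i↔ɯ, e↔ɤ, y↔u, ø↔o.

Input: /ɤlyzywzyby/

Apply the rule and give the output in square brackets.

/y/ harmonizes with /ɤ/ ([+back]) → [u]
/y/ harmonizes with /ɤ/ ([+back]) → [u]
/y/ harmonizes with /ɤ/ ([+back]) → [u]
/y/ harmonizes with /ɤ/ ([+back]) → [u]

[ɤluzuwzubu]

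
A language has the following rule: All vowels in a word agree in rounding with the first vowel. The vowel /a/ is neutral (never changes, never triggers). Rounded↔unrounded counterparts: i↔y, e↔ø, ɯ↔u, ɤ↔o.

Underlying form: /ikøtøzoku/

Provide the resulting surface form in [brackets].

/ø/ harmonizes with /i/ ([-round]) → [e]
/ø/ harmonizes with /i/ ([-round]) → [e]
/o/ harmonizes with /i/ ([-round]) → [ɤ]
/u/ harmonizes with /i/ ([-round]) → [ɯ]

[iketezɤkɯ]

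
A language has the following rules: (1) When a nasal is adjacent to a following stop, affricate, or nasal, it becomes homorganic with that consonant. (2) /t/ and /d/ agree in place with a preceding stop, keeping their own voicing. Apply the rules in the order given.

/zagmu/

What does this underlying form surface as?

Rule 1: no segment meets the rule's conditions; no change.
After rule 1: zagmu
Rule 2: no segment meets the rule's conditions; no change.

[zagmu]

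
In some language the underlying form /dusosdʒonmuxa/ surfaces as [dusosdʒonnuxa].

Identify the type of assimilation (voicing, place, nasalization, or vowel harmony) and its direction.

/m/→[n].
Each target copies a feature from the preceding segment, so the direction is progressive.

place assimilation, progressive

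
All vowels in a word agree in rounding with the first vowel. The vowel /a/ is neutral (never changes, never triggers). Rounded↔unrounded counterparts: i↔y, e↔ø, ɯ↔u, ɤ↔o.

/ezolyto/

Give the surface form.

[ezɤlitɤ]

/o/ harmonizes with /e/ ([-round]) → [ɤ]
/y/ harmonizes with /e/ ([-round]) → [i]
/o/ harmonizes with /e/ ([-round]) → [ɤ]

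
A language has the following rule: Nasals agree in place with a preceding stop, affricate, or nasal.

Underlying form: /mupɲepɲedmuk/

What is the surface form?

[mupmepmednuk]

/ɲ/ after /p/ (labial) → [m]
/ɲ/ after /p/ (labial) → [m]
/m/ after /d/ (alveolar) → [n]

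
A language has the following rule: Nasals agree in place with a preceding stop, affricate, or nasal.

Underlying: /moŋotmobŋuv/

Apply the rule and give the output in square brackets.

/m/ after /t/ (alveolar) → [n]
/ŋ/ after /b/ (labial) → [m]

[moŋotnobmuv]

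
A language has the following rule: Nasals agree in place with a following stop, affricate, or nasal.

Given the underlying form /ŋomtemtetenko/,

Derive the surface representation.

/m/ before /t/ (alveolar) → [n]
/m/ before /t/ (alveolar) → [n]
/n/ before /k/ (velar) → [ŋ]

[ŋontenteteŋko]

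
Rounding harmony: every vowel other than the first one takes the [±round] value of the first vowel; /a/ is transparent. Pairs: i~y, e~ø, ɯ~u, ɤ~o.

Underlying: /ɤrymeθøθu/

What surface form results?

[ɤrimeθeθɯ]

/y/ harmonizes with /ɤ/ ([-round]) → [i]
/ø/ harmonizes with /ɤ/ ([-round]) → [e]
/u/ harmonizes with /ɤ/ ([-round]) → [ɯ]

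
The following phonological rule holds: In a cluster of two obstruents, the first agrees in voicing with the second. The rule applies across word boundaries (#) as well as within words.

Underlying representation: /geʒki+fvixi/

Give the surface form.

/ʒ/ before /k/ (voiceless) → [ʃ]
/f/ before /v/ (voiced) → [v]

[geʃki+vvixi]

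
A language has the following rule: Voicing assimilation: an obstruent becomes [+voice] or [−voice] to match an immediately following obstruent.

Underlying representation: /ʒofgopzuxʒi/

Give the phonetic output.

/f/ before /g/ (voiced) → [v]
/p/ before /z/ (voiced) → [b]
/x/ before /ʒ/ (voiced) → [ɣ]

[ʒovgobzuɣʒi]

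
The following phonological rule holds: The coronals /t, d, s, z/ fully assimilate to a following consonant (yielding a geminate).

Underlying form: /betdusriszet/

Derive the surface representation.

[beddurrizzet]

/t/ before /d/ → [d] (total assimilation)
/s/ before /r/ → [r] (total assimilation)
/s/ before /z/ → [z] (total assimilation)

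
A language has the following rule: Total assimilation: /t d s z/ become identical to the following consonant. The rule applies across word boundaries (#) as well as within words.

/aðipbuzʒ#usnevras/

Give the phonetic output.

[aðipbuʒʒ#unnevras]

/z/ before /ʒ/ → [ʒ] (total assimilation)
/s/ before /n/ → [n] (total assimilation)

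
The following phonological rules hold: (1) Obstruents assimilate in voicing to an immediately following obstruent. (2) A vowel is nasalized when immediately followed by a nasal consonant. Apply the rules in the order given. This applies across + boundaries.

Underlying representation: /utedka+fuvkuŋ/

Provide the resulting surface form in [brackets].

Rule 1: /d/ before /k/ (voiceless) → [t]
Rule 1: /v/ before /k/ (voiceless) → [f]
After rule 1: utetka+fufkuŋ
Rule 2: /u/ before nasal /ŋ/ → [ũ]

[utetka+fufkũŋ]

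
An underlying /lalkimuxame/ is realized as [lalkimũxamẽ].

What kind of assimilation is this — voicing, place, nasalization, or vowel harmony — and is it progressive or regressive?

/u/→[ũ] /e/→[ẽ].
Each target copies a feature from the preceding segment, so the direction is progressive.

nasalization, progressive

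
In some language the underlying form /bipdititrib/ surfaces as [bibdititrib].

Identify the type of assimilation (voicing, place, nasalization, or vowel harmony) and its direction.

/p/→[b].
Each target copies a feature from the following segment, so the direction is regressive.

voicing assimilation, regressive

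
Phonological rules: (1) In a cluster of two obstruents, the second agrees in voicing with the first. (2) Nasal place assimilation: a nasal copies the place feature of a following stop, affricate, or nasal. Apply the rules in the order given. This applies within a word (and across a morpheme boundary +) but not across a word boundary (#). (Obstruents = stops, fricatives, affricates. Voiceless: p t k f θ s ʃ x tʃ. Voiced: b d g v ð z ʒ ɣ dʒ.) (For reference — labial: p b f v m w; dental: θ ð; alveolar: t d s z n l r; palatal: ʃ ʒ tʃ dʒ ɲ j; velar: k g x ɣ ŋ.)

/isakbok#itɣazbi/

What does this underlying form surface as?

[isakpok#itxazbi]

Rule 1: /b/ after /k/ (voiceless) → [p]
Rule 1: /ɣ/ after /t/ (voiceless) → [x]
After rule 1: isakpok#itxazbi
Rule 2: no segment meets the rule's conditions; no change.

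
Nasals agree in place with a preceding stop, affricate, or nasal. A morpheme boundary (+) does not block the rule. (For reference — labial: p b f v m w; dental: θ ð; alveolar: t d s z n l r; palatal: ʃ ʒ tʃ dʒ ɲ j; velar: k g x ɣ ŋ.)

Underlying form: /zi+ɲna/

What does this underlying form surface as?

[zi+ɲɲa]

/n/ after /ɲ/ (palatal) → [ɲ]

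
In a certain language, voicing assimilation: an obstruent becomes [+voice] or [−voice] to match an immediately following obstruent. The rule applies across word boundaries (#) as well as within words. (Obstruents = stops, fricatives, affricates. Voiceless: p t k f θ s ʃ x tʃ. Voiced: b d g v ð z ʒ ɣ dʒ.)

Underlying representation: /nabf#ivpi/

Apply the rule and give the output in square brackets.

/b/ before /f/ (voiceless) → [p]
/v/ before /p/ (voiceless) → [f]

[napf#ifpi]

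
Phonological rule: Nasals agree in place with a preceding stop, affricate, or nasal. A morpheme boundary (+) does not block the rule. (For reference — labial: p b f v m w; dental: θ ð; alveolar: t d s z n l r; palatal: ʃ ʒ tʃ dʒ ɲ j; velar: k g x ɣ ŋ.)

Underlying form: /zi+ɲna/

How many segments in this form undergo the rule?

1

/n/ after /ɲ/ (palatal) → [ɲ]
1 segment changes.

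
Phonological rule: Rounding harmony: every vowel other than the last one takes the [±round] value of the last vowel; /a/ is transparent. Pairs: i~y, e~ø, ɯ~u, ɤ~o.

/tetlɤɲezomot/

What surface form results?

[tøtloɲøzomot]

/e/ harmonizes with /o/ ([+round]) → [ø]
/ɤ/ harmonizes with /o/ ([+round]) → [o]
/e/ harmonizes with /o/ ([+round]) → [ø]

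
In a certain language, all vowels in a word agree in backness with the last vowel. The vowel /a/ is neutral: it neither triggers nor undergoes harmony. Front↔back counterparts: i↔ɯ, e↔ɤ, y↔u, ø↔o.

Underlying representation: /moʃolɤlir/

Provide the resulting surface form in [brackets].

/o/ harmonizes with /i/ ([-back]) → [ø]
/o/ harmonizes with /i/ ([-back]) → [ø]
/ɤ/ harmonizes with /i/ ([-back]) → [e]

[møʃølelir]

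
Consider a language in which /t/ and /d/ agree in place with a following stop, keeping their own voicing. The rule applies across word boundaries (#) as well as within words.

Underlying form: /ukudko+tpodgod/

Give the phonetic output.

/d/ before /k/ (velar) → [g]
/t/ before /p/ (labial) → [p]
/d/ before /g/ (velar) → [g]

[ukugko+ppoggod]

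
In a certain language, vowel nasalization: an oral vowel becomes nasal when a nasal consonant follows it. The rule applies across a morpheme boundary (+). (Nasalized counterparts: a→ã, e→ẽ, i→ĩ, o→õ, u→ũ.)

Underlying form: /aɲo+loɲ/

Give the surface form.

/a/ before nasal /ɲ/ → [ã]
/o/ before nasal /ɲ/ → [õ]

[ãɲo+lõɲ]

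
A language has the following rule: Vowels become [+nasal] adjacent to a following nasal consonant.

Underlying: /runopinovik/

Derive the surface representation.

/u/ before nasal /n/ → [ũ]
/i/ before nasal /n/ → [ĩ]

[rũnopĩnovik]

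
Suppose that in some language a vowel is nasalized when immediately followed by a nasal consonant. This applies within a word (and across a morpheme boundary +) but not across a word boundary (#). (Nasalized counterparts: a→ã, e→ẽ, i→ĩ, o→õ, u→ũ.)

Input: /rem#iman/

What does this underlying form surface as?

/e/ before nasal /m/ → [ẽ]
/i/ before nasal /m/ → [ĩ]
/a/ before nasal /n/ → [ã]

[rẽm#ĩmãn]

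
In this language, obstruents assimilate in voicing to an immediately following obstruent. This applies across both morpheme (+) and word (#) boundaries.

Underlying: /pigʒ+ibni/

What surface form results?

[pigʒ+ibni]

no segment meets the rule's conditions; no change.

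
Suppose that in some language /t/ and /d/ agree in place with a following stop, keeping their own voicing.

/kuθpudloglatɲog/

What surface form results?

no segment meets the rule's conditions; no change.

[kuθpudloglatɲog]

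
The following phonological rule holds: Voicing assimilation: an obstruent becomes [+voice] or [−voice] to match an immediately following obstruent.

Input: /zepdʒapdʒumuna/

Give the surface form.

[zebdʒabdʒumuna]

/p/ before /dʒ/ (voiced) → [b]
/p/ before /dʒ/ (voiced) → [b]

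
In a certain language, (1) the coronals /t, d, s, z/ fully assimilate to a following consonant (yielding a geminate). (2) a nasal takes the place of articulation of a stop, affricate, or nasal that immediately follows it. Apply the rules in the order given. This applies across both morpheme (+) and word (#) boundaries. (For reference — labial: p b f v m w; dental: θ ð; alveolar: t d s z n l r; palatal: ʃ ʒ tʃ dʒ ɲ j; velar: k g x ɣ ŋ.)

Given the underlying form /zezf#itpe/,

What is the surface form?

Rule 1: /z/ before /f/ → [f] (total assimilation)
Rule 1: /t/ before /p/ → [p] (total assimilation)
After rule 1: zeff#ippe
Rule 2: no segment meets the rule's conditions; no change.

[zeff#ippe]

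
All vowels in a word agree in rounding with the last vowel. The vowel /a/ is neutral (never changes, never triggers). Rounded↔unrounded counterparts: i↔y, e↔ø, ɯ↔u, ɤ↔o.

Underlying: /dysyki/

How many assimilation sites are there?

2

/y/ harmonizes with /i/ ([-round]) → [i]
/y/ harmonizes with /i/ ([-round]) → [i]
2 segments change.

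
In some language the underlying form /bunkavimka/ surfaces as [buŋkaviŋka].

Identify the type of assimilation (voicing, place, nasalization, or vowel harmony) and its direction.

/n/→[ŋ] /m/→[ŋ].
Each target copies a feature from the following segment, so the direction is regressive.

place assimilation, regressive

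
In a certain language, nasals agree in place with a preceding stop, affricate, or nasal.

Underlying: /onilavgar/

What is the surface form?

no segment meets the rule's conditions; no change.

[onilavgar]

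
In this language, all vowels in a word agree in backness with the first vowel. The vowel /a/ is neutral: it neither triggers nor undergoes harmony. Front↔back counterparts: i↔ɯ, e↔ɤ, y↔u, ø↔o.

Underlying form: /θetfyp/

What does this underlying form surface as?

no segment meets the rule's conditions; no change.

[θetfyp]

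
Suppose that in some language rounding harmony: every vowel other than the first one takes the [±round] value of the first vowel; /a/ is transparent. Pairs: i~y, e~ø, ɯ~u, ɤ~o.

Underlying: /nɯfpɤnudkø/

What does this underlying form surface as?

[nɯfpɤnɯdke]

/u/ harmonizes with /ɯ/ ([-round]) → [ɯ]
/ø/ harmonizes with /ɯ/ ([-round]) → [e]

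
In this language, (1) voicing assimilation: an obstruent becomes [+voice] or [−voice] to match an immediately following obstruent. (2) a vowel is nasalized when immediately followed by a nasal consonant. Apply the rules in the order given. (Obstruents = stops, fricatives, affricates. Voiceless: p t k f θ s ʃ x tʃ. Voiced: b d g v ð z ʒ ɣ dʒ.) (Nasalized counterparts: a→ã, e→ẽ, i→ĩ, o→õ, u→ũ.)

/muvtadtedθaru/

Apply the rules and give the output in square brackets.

[muftattetθaru]

Rule 1: /v/ before /t/ (voiceless) → [f]
Rule 1: /d/ before /t/ (voiceless) → [t]
Rule 1: /d/ before /θ/ (voiceless) → [t]
After rule 1: muftattetθaru
Rule 2: no segment meets the rule's conditions; no change.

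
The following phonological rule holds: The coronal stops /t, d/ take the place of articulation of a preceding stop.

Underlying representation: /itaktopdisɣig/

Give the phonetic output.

[itakkopbisɣig]

/t/ after /k/ (velar) → [k]
/d/ after /p/ (labial) → [b]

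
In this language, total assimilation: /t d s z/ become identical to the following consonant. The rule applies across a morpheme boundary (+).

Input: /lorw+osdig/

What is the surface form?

[lorw+oddig]

/s/ before /d/ → [d] (total assimilation)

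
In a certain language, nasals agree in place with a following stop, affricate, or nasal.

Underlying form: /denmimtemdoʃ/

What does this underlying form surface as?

[demmintendoʃ]

/n/ before /m/ (labial) → [m]
/m/ before /t/ (alveolar) → [n]
/m/ before /d/ (alveolar) → [n]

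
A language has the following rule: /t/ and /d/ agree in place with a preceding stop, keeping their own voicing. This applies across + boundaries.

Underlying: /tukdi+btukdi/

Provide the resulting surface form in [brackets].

[tukgi+bpukgi]

/d/ after /k/ (velar) → [g]
/t/ after /b/ (labial) → [p]
/d/ after /k/ (velar) → [g]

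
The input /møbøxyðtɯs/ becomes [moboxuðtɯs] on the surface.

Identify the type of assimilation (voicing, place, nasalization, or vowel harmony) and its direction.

vowel harmony, regressive

/ø/→[o] /ø/→[o] /y/→[u].
Vowels agree with the last vowel, so the harmony is regressive.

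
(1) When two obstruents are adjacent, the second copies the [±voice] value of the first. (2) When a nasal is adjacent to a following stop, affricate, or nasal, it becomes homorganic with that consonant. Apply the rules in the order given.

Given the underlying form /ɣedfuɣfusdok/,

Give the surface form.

[ɣedvuɣvustok]

Rule 1: /f/ after /d/ (voiced) → [v]
Rule 1: /f/ after /ɣ/ (voiced) → [v]
Rule 1: /d/ after /s/ (voiceless) → [t]
After rule 1: ɣedvuɣvustok
Rule 2: no segment meets the rule's conditions; no change.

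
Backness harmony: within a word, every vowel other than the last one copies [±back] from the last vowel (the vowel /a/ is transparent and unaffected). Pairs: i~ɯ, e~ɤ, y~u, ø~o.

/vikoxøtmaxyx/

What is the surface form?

/o/ harmonizes with /y/ ([-back]) → [ø]

[vikøxøtmaxyx]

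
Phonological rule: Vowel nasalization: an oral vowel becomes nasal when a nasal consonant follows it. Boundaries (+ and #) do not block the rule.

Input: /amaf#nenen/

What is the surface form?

/a/ before nasal /m/ → [ã]
/e/ before nasal /n/ → [ẽ]
/e/ before nasal /n/ → [ẽ]

[ãmaf#nẽnẽn]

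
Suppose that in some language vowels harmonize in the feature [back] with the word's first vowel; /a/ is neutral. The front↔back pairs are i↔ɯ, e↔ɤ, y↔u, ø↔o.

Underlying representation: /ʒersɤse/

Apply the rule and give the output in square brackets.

/ɤ/ harmonizes with /e/ ([-back]) → [e]

[ʒersese]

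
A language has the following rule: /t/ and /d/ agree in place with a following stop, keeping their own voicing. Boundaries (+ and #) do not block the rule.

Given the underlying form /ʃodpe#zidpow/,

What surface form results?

[ʃobpe#zibpow]

/d/ before /p/ (labial) → [b]
/d/ before /p/ (labial) → [b]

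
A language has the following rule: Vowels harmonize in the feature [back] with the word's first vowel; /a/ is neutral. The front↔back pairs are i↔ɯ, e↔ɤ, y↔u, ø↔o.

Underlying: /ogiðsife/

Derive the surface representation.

[ogɯðsɯfɤ]

/i/ harmonizes with /o/ ([+back]) → [ɯ]
/i/ harmonizes with /o/ ([+back]) → [ɯ]
/e/ harmonizes with /o/ ([+back]) → [ɤ]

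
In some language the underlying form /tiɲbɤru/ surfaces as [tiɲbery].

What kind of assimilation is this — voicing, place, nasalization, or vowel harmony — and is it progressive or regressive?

/ɤ/→[e] /u/→[y].
Vowels agree with the first vowel, so the harmony is progressive.

vowel harmony, progressive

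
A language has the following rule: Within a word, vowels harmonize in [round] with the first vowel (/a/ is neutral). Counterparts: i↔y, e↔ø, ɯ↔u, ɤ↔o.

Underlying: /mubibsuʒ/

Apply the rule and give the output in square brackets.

/i/ harmonizes with /u/ ([+round]) → [y]

[mubybsuʒ]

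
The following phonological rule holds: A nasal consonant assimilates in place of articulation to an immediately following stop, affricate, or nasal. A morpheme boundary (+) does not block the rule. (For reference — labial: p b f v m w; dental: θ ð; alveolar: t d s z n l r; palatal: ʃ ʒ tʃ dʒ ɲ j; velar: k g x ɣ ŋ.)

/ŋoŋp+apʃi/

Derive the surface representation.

[ŋomp+apʃi]

/ŋ/ before /p/ (labial) → [m]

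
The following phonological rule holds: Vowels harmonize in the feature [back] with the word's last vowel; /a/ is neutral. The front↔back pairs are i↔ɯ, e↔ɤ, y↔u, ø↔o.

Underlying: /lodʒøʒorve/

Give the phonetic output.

[lødʒøʒørve]

/o/ harmonizes with /e/ ([-back]) → [ø]
/o/ harmonizes with /e/ ([-back]) → [ø]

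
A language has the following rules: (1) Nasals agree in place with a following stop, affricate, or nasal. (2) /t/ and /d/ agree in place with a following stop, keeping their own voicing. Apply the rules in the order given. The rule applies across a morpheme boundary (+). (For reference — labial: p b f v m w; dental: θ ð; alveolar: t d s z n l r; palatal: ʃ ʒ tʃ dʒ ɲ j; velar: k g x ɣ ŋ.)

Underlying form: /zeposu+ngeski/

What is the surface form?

[zeposu+ŋgeski]

Rule 1: /n/ before /g/ (velar) → [ŋ]
After rule 1: zeposu+ŋgeski
Rule 2: no segment meets the rule's conditions; no change.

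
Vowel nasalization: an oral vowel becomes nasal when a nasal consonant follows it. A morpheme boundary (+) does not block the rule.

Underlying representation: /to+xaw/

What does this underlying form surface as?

no segment meets the rule's conditions; no change.

[to+xaw]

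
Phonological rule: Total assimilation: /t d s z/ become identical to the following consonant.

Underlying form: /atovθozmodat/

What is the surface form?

/z/ before /m/ → [m] (total assimilation)

[atovθommodat]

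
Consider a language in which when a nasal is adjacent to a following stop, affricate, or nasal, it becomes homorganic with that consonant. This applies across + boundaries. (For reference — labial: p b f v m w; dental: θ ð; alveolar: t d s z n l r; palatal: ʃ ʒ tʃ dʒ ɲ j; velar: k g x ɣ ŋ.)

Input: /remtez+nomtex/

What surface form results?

/m/ before /t/ (alveolar) → [n]
/m/ before /t/ (alveolar) → [n]

[rentez+nontex]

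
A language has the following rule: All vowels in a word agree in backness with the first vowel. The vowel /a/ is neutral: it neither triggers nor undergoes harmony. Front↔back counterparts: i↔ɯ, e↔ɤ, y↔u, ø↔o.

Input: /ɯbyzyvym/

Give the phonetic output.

[ɯbuzuvum]

/y/ harmonizes with /ɯ/ ([+back]) → [u]
/y/ harmonizes with /ɯ/ ([+back]) → [u]
/y/ harmonizes with /ɯ/ ([+back]) → [u]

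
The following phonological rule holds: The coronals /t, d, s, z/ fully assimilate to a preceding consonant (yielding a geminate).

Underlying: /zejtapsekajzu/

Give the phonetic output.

[zejjappekajju]

/t/ after /j/ → [j] (total assimilation)
/s/ after /p/ → [p] (total assimilation)
/z/ after /j/ → [j] (total assimilation)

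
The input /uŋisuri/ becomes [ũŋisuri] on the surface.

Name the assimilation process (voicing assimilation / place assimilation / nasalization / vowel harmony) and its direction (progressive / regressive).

/u/→[ũ].
Each target copies a feature from the following segment, so the direction is regressive.

nasalization, regressive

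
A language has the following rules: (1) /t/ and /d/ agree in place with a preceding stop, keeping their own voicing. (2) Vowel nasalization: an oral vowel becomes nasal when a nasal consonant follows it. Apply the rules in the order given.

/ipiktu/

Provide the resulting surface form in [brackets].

[ipikku]

Rule 1: /t/ after /k/ (velar) → [k]
After rule 1: ipikku
Rule 2: no segment meets the rule's conditions; no change.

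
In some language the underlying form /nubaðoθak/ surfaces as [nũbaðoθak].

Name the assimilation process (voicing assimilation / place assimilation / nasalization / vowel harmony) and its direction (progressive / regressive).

nasalization, progressive

/u/→[ũ].
Each target copies a feature from the preceding segment, so the direction is progressive.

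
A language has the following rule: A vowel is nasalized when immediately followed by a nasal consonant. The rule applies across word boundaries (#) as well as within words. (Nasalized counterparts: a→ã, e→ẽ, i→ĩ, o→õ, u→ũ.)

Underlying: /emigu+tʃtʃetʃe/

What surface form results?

[ẽmigu+tʃtʃetʃe]

/e/ before nasal /m/ → [ẽ]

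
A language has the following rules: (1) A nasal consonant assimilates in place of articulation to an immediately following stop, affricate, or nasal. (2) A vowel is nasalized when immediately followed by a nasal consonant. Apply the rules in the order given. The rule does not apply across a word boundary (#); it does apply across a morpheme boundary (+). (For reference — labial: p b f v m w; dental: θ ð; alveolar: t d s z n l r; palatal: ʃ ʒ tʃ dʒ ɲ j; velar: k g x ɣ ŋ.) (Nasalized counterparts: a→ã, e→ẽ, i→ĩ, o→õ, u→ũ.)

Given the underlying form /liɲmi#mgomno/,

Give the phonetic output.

[lĩmmi#ŋgõnno]

Rule 1: /ɲ/ before /m/ (labial) → [m]
Rule 1: /m/ before /g/ (velar) → [ŋ]
Rule 1: /m/ before /n/ (alveolar) → [n]
After rule 1: limmi#ŋgonno
Rule 2: /i/ before nasal /m/ → [ĩ]
Rule 2: /o/ before nasal /n/ → [õ]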